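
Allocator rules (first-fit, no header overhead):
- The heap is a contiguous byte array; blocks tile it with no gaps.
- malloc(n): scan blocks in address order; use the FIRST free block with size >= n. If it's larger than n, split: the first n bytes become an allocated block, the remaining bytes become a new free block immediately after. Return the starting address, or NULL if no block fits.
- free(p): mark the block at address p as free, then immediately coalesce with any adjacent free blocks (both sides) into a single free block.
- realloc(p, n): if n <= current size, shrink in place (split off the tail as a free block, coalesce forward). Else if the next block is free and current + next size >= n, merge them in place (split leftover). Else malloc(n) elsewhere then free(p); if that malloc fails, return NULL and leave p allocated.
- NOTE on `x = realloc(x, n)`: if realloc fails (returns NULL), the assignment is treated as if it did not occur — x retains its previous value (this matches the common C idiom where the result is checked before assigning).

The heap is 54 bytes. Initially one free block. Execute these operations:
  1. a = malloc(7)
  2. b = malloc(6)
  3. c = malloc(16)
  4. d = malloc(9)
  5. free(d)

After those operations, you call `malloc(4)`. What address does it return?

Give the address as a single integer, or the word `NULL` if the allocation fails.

Answer: 29

Derivation:
Op 1: a = malloc(7) -> a = 0; heap: [0-6 ALLOC][7-53 FREE]
Op 2: b = malloc(6) -> b = 7; heap: [0-6 ALLOC][7-12 ALLOC][13-53 FREE]
Op 3: c = malloc(16) -> c = 13; heap: [0-6 ALLOC][7-12 ALLOC][13-28 ALLOC][29-53 FREE]
Op 4: d = malloc(9) -> d = 29; heap: [0-6 ALLOC][7-12 ALLOC][13-28 ALLOC][29-37 ALLOC][38-53 FREE]
Op 5: free(d) -> (freed d); heap: [0-6 ALLOC][7-12 ALLOC][13-28 ALLOC][29-53 FREE]
malloc(4): first-fit scan over [0-6 ALLOC][7-12 ALLOC][13-28 ALLOC][29-53 FREE] -> 29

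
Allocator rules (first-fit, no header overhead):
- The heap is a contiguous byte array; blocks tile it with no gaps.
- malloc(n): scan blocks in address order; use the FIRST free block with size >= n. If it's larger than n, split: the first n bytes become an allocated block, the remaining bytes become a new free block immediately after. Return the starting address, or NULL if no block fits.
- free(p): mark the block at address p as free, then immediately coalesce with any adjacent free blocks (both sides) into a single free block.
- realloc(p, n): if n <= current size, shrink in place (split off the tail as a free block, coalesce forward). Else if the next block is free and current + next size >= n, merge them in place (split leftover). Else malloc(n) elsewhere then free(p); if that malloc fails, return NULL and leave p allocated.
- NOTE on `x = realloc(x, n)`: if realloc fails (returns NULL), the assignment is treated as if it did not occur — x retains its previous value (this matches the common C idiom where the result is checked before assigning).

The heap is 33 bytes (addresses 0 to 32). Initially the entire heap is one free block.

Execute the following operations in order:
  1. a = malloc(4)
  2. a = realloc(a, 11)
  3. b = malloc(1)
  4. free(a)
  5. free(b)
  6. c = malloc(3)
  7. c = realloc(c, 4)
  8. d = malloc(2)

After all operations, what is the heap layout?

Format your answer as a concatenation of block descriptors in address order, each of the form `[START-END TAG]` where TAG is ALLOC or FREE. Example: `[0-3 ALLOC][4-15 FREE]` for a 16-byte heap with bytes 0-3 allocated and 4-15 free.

Op 1: a = malloc(4) -> a = 0; heap: [0-3 ALLOC][4-32 FREE]
Op 2: a = realloc(a, 11) -> a = 0; heap: [0-10 ALLOC][11-32 FREE]
Op 3: b = malloc(1) -> b = 11; heap: [0-10 ALLOC][11-11 ALLOC][12-32 FREE]
Op 4: free(a) -> (freed a); heap: [0-10 FREE][11-11 ALLOC][12-32 FREE]
Op 5: free(b) -> (freed b); heap: [0-32 FREE]
Op 6: c = malloc(3) -> c = 0; heap: [0-2 ALLOC][3-32 FREE]
Op 7: c = realloc(c, 4) -> c = 0; heap: [0-3 ALLOC][4-32 FREE]
Op 8: d = malloc(2) -> d = 4; heap: [0-3 ALLOC][4-5 ALLOC][6-32 FREE]

Answer: [0-3 ALLOC][4-5 ALLOC][6-32 FREE]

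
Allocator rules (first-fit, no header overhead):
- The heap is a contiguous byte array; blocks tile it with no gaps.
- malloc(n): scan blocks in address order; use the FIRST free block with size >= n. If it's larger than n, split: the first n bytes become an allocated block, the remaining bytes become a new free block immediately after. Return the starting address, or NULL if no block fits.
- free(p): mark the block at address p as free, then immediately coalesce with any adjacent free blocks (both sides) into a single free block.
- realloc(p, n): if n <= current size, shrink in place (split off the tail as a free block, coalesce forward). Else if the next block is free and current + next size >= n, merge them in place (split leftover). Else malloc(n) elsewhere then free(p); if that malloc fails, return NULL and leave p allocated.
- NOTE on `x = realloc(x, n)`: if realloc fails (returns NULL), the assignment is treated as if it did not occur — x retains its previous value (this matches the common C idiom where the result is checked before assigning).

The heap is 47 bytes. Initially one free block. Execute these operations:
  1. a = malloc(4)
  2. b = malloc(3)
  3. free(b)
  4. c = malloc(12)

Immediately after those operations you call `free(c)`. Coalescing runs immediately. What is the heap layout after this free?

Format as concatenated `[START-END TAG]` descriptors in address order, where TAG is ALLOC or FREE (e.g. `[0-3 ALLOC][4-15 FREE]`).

Answer: [0-3 ALLOC][4-46 FREE]

Derivation:
Op 1: a = malloc(4) -> a = 0; heap: [0-3 ALLOC][4-46 FREE]
Op 2: b = malloc(3) -> b = 4; heap: [0-3 ALLOC][4-6 ALLOC][7-46 FREE]
Op 3: free(b) -> (freed b); heap: [0-3 ALLOC][4-46 FREE]
Op 4: c = malloc(12) -> c = 4; heap: [0-3 ALLOC][4-15 ALLOC][16-46 FREE]
free(c): c = 4 -> block [4-15 ALLOC]; mark free, coalesce with adjacent free neighbors -> [0-3 ALLOC][4-46 FREE]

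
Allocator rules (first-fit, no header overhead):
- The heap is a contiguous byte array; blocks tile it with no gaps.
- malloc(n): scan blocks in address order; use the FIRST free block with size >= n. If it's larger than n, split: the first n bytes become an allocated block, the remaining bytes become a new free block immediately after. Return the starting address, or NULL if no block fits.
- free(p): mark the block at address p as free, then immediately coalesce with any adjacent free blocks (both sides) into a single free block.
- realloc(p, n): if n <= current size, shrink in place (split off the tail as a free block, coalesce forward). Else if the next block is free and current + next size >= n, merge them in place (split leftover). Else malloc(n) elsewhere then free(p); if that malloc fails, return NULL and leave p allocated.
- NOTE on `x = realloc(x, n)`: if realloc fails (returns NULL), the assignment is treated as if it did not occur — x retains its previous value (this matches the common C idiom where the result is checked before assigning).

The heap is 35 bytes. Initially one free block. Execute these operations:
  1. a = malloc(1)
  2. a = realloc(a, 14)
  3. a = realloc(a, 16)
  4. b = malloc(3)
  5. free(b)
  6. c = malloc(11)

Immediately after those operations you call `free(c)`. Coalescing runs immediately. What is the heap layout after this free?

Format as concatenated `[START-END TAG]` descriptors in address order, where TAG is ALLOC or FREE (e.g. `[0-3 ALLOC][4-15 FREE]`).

Op 1: a = malloc(1) -> a = 0; heap: [0-0 ALLOC][1-34 FREE]
Op 2: a = realloc(a, 14) -> a = 0; heap: [0-13 ALLOC][14-34 FREE]
Op 3: a = realloc(a, 16) -> a = 0; heap: [0-15 ALLOC][16-34 FREE]
Op 4: b = malloc(3) -> b = 16; heap: [0-15 ALLOC][16-18 ALLOC][19-34 FREE]
Op 5: free(b) -> (freed b); heap: [0-15 ALLOC][16-34 FREE]
Op 6: c = malloc(11) -> c = 16; heap: [0-15 ALLOC][16-26 ALLOC][27-34 FREE]
free(c): c = 16 -> block [16-26 ALLOC]; mark free, coalesce with adjacent free neighbors -> [0-15 ALLOC][16-34 FREE]

Answer: [0-15 ALLOC][16-34 FREE]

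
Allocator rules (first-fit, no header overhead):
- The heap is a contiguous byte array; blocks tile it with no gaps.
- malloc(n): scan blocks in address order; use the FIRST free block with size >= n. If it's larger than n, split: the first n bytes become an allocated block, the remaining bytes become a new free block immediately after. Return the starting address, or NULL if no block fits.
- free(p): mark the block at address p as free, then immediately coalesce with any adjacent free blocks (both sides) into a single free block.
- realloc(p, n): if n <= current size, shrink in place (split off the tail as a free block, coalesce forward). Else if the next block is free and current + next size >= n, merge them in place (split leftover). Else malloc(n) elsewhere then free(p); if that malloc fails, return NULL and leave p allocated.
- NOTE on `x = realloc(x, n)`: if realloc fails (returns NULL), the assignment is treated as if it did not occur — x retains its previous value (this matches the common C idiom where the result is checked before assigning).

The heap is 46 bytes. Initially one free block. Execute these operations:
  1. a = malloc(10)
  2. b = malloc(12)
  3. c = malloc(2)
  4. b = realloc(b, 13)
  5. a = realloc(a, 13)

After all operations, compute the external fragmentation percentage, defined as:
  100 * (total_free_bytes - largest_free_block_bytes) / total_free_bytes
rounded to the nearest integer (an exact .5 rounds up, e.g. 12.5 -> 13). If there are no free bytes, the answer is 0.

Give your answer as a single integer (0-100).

Answer: 50

Derivation:
Op 1: a = malloc(10) -> a = 0; heap: [0-9 ALLOC][10-45 FREE]
Op 2: b = malloc(12) -> b = 10; heap: [0-9 ALLOC][10-21 ALLOC][22-45 FREE]
Op 3: c = malloc(2) -> c = 22; heap: [0-9 ALLOC][10-21 ALLOC][22-23 ALLOC][24-45 FREE]
Op 4: b = realloc(b, 13) -> b = 24; heap: [0-9 ALLOC][10-21 FREE][22-23 ALLOC][24-36 ALLOC][37-45 FREE]
Op 5: a = realloc(a, 13) -> a = 0; heap: [0-12 ALLOC][13-21 FREE][22-23 ALLOC][24-36 ALLOC][37-45 FREE]
Free blocks: [9 9] total_free=18 largest=9 -> 100*(18-9)/18 = 900/18 = 50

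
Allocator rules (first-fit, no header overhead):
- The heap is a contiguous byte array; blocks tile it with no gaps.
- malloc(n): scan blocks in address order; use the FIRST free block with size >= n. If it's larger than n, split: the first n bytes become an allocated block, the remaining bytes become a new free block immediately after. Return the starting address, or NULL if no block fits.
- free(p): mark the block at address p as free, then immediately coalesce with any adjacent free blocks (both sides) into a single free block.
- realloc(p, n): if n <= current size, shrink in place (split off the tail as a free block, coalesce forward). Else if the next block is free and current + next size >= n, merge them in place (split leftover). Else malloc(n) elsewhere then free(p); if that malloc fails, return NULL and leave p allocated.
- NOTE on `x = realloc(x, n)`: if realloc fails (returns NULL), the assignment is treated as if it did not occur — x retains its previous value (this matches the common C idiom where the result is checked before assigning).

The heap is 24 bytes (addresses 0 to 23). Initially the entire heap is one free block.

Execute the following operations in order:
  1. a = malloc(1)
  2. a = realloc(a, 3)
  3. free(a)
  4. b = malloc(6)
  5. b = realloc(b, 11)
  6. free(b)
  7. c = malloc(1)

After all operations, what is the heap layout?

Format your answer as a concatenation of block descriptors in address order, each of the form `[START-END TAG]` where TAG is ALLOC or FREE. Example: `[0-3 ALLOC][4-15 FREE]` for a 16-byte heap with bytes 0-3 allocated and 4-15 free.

Op 1: a = malloc(1) -> a = 0; heap: [0-0 ALLOC][1-23 FREE]
Op 2: a = realloc(a, 3) -> a = 0; heap: [0-2 ALLOC][3-23 FREE]
Op 3: free(a) -> (freed a); heap: [0-23 FREE]
Op 4: b = malloc(6) -> b = 0; heap: [0-5 ALLOC][6-23 FREE]
Op 5: b = realloc(b, 11) -> b = 0; heap: [0-10 ALLOC][11-23 FREE]
Op 6: free(b) -> (freed b); heap: [0-23 FREE]
Op 7: c = malloc(1) -> c = 0; heap: [0-0 ALLOC][1-23 FREE]

Answer: [0-0 ALLOC][1-23 FREE]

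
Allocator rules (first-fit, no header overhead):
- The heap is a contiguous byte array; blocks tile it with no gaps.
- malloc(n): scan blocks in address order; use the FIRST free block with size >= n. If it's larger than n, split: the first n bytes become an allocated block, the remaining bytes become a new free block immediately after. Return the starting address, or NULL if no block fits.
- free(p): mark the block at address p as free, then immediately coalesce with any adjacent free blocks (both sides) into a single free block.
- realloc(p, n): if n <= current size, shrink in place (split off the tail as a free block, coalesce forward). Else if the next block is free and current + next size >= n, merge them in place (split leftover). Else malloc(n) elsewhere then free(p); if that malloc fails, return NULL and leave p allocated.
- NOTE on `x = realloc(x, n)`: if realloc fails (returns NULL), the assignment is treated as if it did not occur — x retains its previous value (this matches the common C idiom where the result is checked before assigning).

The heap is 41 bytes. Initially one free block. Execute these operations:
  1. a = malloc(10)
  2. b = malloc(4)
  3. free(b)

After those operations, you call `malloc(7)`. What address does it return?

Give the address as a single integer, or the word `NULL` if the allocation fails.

Op 1: a = malloc(10) -> a = 0; heap: [0-9 ALLOC][10-40 FREE]
Op 2: b = malloc(4) -> b = 10; heap: [0-9 ALLOC][10-13 ALLOC][14-40 FREE]
Op 3: free(b) -> (freed b); heap: [0-9 ALLOC][10-40 FREE]
malloc(7): first-fit scan over [0-9 ALLOC][10-40 FREE] -> 10

Answer: 10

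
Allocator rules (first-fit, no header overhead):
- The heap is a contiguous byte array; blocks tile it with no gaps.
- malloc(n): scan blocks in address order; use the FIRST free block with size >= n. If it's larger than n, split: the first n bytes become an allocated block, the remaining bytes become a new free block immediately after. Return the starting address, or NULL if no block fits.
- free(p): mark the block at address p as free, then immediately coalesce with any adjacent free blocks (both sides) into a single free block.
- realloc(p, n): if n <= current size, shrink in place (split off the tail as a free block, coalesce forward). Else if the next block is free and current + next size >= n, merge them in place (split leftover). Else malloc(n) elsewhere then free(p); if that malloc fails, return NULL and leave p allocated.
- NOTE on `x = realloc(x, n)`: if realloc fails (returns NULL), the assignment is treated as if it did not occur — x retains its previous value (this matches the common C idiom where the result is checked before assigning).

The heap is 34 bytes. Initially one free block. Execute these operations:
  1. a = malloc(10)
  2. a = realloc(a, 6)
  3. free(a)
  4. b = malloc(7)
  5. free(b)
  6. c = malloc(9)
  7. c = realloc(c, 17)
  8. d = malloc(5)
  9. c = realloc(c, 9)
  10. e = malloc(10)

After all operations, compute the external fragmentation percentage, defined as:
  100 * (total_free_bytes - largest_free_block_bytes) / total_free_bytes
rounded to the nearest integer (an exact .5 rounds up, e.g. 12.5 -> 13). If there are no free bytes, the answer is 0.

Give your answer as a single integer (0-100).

Answer: 20

Derivation:
Op 1: a = malloc(10) -> a = 0; heap: [0-9 ALLOC][10-33 FREE]
Op 2: a = realloc(a, 6) -> a = 0; heap: [0-5 ALLOC][6-33 FREE]
Op 3: free(a) -> (freed a); heap: [0-33 FREE]
Op 4: b = malloc(7) -> b = 0; heap: [0-6 ALLOC][7-33 FREE]
Op 5: free(b) -> (freed b); heap: [0-33 FREE]
Op 6: c = malloc(9) -> c = 0; heap: [0-8 ALLOC][9-33 FREE]
Op 7: c = realloc(c, 17) -> c = 0; heap: [0-16 ALLOC][17-33 FREE]
Op 8: d = malloc(5) -> d = 17; heap: [0-16 ALLOC][17-21 ALLOC][22-33 FREE]
Op 9: c = realloc(c, 9) -> c = 0; heap: [0-8 ALLOC][9-16 FREE][17-21 ALLOC][22-33 FREE]
Op 10: e = malloc(10) -> e = 22; heap: [0-8 ALLOC][9-16 FREE][17-21 ALLOC][22-31 ALLOC][32-33 FREE]
Free blocks: [8 2] total_free=10 largest=8 -> 100*(10-8)/10 = 200/10 = 20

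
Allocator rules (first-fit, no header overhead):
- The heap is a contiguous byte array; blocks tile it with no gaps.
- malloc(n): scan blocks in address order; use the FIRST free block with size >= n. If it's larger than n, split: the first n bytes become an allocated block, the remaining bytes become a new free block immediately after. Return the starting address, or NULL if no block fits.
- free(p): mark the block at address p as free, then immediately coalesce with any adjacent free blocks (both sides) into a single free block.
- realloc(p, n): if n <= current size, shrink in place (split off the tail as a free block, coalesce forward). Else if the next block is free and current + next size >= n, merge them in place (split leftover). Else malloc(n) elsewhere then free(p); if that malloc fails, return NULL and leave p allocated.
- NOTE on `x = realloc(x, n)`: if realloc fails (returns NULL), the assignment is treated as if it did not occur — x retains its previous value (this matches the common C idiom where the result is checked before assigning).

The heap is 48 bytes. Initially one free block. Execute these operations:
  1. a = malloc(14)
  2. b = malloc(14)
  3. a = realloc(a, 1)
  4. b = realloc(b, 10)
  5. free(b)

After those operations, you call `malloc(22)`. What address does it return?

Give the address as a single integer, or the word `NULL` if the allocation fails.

Answer: 1

Derivation:
Op 1: a = malloc(14) -> a = 0; heap: [0-13 ALLOC][14-47 FREE]
Op 2: b = malloc(14) -> b = 14; heap: [0-13 ALLOC][14-27 ALLOC][28-47 FREE]
Op 3: a = realloc(a, 1) -> a = 0; heap: [0-0 ALLOC][1-13 FREE][14-27 ALLOC][28-47 FREE]
Op 4: b = realloc(b, 10) -> b = 14; heap: [0-0 ALLOC][1-13 FREE][14-23 ALLOC][24-47 FREE]
Op 5: free(b) -> (freed b); heap: [0-0 ALLOC][1-47 FREE]
malloc(22): first-fit scan over [0-0 ALLOC][1-47 FREE] -> 1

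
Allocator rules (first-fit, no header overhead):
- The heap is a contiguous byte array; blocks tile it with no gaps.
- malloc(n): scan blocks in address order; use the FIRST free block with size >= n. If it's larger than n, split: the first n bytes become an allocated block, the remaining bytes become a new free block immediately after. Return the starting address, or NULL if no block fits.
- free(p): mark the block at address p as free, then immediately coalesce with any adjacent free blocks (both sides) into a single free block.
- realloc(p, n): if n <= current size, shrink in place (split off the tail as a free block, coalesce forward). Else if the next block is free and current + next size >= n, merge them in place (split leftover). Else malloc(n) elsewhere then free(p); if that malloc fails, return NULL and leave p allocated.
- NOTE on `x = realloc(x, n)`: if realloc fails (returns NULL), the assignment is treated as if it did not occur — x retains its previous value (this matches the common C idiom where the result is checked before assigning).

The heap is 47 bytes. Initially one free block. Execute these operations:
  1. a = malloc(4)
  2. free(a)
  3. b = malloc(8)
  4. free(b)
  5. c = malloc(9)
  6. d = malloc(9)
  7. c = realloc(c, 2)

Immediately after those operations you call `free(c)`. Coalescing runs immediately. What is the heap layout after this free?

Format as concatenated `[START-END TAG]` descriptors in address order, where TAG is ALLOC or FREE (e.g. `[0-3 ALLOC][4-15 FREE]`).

Op 1: a = malloc(4) -> a = 0; heap: [0-3 ALLOC][4-46 FREE]
Op 2: free(a) -> (freed a); heap: [0-46 FREE]
Op 3: b = malloc(8) -> b = 0; heap: [0-7 ALLOC][8-46 FREE]
Op 4: free(b) -> (freed b); heap: [0-46 FREE]
Op 5: c = malloc(9) -> c = 0; heap: [0-8 ALLOC][9-46 FREE]
Op 6: d = malloc(9) -> d = 9; heap: [0-8 ALLOC][9-17 ALLOC][18-46 FREE]
Op 7: c = realloc(c, 2) -> c = 0; heap: [0-1 ALLOC][2-8 FREE][9-17 ALLOC][18-46 FREE]
free(c): c = 0 -> block [0-1 ALLOC]; mark free, coalesce with adjacent free neighbors -> [0-8 FREE][9-17 ALLOC][18-46 FREE]

Answer: [0-8 FREE][9-17 ALLOC][18-46 FREE]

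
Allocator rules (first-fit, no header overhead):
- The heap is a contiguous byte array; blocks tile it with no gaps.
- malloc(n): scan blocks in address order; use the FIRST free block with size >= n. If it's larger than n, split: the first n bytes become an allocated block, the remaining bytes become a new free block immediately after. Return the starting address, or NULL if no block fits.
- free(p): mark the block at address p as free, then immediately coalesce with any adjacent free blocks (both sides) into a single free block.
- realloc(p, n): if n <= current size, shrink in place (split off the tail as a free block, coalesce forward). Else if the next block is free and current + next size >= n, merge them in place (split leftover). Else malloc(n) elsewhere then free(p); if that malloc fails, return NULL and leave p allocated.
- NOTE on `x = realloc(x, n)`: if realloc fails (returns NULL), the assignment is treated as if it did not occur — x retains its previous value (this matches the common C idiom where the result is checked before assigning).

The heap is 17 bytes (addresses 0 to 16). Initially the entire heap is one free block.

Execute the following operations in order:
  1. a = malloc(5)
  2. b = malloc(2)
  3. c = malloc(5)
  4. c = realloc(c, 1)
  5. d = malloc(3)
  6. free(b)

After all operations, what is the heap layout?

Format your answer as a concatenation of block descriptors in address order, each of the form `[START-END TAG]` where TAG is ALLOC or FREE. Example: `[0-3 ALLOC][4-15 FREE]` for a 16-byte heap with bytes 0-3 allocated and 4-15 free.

Op 1: a = malloc(5) -> a = 0; heap: [0-4 ALLOC][5-16 FREE]
Op 2: b = malloc(2) -> b = 5; heap: [0-4 ALLOC][5-6 ALLOC][7-16 FREE]
Op 3: c = malloc(5) -> c = 7; heap: [0-4 ALLOC][5-6 ALLOC][7-11 ALLOC][12-16 FREE]
Op 4: c = realloc(c, 1) -> c = 7; heap: [0-4 ALLOC][5-6 ALLOC][7-7 ALLOC][8-16 FREE]
Op 5: d = malloc(3) -> d = 8; heap: [0-4 ALLOC][5-6 ALLOC][7-7 ALLOC][8-10 ALLOC][11-16 FREE]
Op 6: free(b) -> (freed b); heap: [0-4 ALLOC][5-6 FREE][7-7 ALLOC][8-10 ALLOC][11-16 FREE]

Answer: [0-4 ALLOC][5-6 FREE][7-7 ALLOC][8-10 ALLOC][11-16 FREE]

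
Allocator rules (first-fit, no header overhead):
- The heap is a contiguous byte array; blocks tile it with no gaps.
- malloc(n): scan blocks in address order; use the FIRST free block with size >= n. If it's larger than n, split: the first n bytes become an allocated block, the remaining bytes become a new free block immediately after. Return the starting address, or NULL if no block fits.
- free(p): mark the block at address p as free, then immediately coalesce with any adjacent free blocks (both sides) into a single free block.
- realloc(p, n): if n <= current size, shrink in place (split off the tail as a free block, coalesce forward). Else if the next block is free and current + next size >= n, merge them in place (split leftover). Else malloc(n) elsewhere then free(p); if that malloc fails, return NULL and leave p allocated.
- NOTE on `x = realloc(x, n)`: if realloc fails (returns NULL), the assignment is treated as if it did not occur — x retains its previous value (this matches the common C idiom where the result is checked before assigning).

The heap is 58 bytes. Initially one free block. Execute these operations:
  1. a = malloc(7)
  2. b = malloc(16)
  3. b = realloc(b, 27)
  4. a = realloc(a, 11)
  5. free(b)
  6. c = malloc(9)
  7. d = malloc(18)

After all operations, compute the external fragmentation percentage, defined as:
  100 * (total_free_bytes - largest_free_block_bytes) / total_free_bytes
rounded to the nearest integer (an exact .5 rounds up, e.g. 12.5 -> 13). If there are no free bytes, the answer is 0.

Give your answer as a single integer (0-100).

Op 1: a = malloc(7) -> a = 0; heap: [0-6 ALLOC][7-57 FREE]
Op 2: b = malloc(16) -> b = 7; heap: [0-6 ALLOC][7-22 ALLOC][23-57 FREE]
Op 3: b = realloc(b, 27) -> b = 7; heap: [0-6 ALLOC][7-33 ALLOC][34-57 FREE]
Op 4: a = realloc(a, 11) -> a = 34; heap: [0-6 FREE][7-33 ALLOC][34-44 ALLOC][45-57 FREE]
Op 5: free(b) -> (freed b); heap: [0-33 FREE][34-44 ALLOC][45-57 FREE]
Op 6: c = malloc(9) -> c = 0; heap: [0-8 ALLOC][9-33 FREE][34-44 ALLOC][45-57 FREE]
Op 7: d = malloc(18) -> d = 9; heap: [0-8 ALLOC][9-26 ALLOC][27-33 FREE][34-44 ALLOC][45-57 FREE]
Free blocks: [7 13] total_free=20 largest=13 -> 100*(20-13)/20 = 700/20 = 35

Answer: 35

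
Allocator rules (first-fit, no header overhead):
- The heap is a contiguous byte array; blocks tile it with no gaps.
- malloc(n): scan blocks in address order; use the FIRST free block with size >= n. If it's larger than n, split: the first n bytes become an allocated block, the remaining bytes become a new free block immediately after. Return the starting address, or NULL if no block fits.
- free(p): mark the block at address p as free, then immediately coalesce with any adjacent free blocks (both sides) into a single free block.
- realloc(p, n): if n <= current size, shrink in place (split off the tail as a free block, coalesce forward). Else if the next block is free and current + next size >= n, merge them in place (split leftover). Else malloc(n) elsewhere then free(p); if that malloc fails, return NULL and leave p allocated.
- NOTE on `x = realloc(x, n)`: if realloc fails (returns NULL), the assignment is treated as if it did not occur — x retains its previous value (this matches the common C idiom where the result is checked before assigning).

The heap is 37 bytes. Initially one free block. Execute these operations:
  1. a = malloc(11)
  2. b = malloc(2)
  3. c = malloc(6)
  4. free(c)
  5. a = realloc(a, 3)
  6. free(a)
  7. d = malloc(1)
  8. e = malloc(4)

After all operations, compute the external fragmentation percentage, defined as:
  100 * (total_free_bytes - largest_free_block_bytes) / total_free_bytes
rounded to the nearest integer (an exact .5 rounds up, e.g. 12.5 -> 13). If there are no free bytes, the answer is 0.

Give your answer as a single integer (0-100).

Answer: 20

Derivation:
Op 1: a = malloc(11) -> a = 0; heap: [0-10 ALLOC][11-36 FREE]
Op 2: b = malloc(2) -> b = 11; heap: [0-10 ALLOC][11-12 ALLOC][13-36 FREE]
Op 3: c = malloc(6) -> c = 13; heap: [0-10 ALLOC][11-12 ALLOC][13-18 ALLOC][19-36 FREE]
Op 4: free(c) -> (freed c); heap: [0-10 ALLOC][11-12 ALLOC][13-36 FREE]
Op 5: a = realloc(a, 3) -> a = 0; heap: [0-2 ALLOC][3-10 FREE][11-12 ALLOC][13-36 FREE]
Op 6: free(a) -> (freed a); heap: [0-10 FREE][11-12 ALLOC][13-36 FREE]
Op 7: d = malloc(1) -> d = 0; heap: [0-0 ALLOC][1-10 FREE][11-12 ALLOC][13-36 FREE]
Op 8: e = malloc(4) -> e = 1; heap: [0-0 ALLOC][1-4 ALLOC][5-10 FREE][11-12 ALLOC][13-36 FREE]
Free blocks: [6 24] total_free=30 largest=24 -> 100*(30-24)/30 = 600/30 = 20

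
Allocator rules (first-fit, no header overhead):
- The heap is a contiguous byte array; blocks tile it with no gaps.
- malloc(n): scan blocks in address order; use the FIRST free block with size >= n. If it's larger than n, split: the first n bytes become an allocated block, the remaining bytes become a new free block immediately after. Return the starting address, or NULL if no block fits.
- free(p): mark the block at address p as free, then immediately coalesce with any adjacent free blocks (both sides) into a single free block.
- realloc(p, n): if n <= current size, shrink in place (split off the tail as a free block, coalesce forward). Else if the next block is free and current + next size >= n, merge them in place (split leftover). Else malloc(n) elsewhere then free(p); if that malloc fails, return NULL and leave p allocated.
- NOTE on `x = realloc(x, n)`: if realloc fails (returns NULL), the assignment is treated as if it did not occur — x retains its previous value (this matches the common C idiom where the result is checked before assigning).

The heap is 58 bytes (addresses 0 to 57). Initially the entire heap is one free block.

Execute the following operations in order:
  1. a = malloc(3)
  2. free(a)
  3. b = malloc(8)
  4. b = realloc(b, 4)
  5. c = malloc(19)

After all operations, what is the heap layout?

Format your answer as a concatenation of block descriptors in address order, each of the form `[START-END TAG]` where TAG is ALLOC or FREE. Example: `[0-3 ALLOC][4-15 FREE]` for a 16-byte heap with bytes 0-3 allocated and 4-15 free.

Op 1: a = malloc(3) -> a = 0; heap: [0-2 ALLOC][3-57 FREE]
Op 2: free(a) -> (freed a); heap: [0-57 FREE]
Op 3: b = malloc(8) -> b = 0; heap: [0-7 ALLOC][8-57 FREE]
Op 4: b = realloc(b, 4) -> b = 0; heap: [0-3 ALLOC][4-57 FREE]
Op 5: c = malloc(19) -> c = 4; heap: [0-3 ALLOC][4-22 ALLOC][23-57 FREE]

Answer: [0-3 ALLOC][4-22 ALLOC][23-57 FREE]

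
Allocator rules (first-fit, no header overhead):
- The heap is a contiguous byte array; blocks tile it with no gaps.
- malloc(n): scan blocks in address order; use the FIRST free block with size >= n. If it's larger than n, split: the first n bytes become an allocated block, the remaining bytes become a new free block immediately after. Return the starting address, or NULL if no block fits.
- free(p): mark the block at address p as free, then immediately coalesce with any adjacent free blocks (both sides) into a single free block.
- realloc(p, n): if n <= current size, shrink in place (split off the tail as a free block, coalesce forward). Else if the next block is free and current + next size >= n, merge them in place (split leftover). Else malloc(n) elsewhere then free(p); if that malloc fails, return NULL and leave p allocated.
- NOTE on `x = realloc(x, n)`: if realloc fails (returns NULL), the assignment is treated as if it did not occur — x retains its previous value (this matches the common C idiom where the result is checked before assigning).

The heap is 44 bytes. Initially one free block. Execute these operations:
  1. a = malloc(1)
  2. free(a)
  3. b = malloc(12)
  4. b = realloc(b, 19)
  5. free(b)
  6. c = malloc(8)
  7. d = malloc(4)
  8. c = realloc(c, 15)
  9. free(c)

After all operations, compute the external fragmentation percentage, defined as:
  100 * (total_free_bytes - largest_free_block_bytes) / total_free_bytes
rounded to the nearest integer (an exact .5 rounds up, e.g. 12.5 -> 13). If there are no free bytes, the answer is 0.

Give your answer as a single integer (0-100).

Answer: 20

Derivation:
Op 1: a = malloc(1) -> a = 0; heap: [0-0 ALLOC][1-43 FREE]
Op 2: free(a) -> (freed a); heap: [0-43 FREE]
Op 3: b = malloc(12) -> b = 0; heap: [0-11 ALLOC][12-43 FREE]
Op 4: b = realloc(b, 19) -> b = 0; heap: [0-18 ALLOC][19-43 FREE]
Op 5: free(b) -> (freed b); heap: [0-43 FREE]
Op 6: c = malloc(8) -> c = 0; heap: [0-7 ALLOC][8-43 FREE]
Op 7: d = malloc(4) -> d = 8; heap: [0-7 ALLOC][8-11 ALLOC][12-43 FREE]
Op 8: c = realloc(c, 15) -> c = 12; heap: [0-7 FREE][8-11 ALLOC][12-26 ALLOC][27-43 FREE]
Op 9: free(c) -> (freed c); heap: [0-7 FREE][8-11 ALLOC][12-43 FREE]
Free blocks: [8 32] total_free=40 largest=32 -> 100*(40-32)/40 = 800/40 = 20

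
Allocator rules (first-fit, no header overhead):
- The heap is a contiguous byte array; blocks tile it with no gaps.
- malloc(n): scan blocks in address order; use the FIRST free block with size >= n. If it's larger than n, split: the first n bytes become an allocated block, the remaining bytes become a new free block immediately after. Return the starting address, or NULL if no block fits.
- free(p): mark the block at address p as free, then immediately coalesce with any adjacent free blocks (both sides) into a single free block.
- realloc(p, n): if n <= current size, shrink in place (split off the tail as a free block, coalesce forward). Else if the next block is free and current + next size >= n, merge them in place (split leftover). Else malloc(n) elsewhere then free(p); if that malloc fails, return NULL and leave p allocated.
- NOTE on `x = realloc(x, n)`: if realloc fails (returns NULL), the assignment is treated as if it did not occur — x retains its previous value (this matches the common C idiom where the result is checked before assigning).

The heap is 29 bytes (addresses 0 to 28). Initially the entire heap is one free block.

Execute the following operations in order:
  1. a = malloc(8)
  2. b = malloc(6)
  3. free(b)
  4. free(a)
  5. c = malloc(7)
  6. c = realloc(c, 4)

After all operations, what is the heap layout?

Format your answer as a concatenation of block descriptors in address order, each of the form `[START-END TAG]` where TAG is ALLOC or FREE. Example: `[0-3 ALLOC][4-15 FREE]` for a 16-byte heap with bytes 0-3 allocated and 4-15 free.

Op 1: a = malloc(8) -> a = 0; heap: [0-7 ALLOC][8-28 FREE]
Op 2: b = malloc(6) -> b = 8; heap: [0-7 ALLOC][8-13 ALLOC][14-28 FREE]
Op 3: free(b) -> (freed b); heap: [0-7 ALLOC][8-28 FREE]
Op 4: free(a) -> (freed a); heap: [0-28 FREE]
Op 5: c = malloc(7) -> c = 0; heap: [0-6 ALLOC][7-28 FREE]
Op 6: c = realloc(c, 4) -> c = 0; heap: [0-3 ALLOC][4-28 FREE]

Answer: [0-3 ALLOC][4-28 FREE]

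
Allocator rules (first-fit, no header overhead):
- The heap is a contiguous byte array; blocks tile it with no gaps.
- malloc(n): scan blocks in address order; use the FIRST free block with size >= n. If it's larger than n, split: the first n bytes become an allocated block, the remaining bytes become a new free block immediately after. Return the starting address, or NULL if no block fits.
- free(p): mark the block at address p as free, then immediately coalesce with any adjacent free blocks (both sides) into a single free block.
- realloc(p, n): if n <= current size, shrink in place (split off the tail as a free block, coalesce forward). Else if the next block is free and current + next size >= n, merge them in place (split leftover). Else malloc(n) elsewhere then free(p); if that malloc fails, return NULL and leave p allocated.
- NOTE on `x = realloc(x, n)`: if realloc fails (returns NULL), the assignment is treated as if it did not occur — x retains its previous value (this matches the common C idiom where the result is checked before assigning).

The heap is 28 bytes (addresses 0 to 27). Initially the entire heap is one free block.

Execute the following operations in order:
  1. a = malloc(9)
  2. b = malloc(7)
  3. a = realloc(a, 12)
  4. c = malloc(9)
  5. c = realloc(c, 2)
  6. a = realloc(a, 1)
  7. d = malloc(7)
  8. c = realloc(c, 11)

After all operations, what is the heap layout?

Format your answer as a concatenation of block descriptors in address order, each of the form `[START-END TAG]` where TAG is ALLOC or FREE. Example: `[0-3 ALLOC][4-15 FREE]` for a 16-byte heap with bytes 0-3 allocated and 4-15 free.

Answer: [0-1 FREE][2-8 ALLOC][9-15 ALLOC][16-16 ALLOC][17-27 ALLOC]

Derivation:
Op 1: a = malloc(9) -> a = 0; heap: [0-8 ALLOC][9-27 FREE]
Op 2: b = malloc(7) -> b = 9; heap: [0-8 ALLOC][9-15 ALLOC][16-27 FREE]
Op 3: a = realloc(a, 12) -> a = 16; heap: [0-8 FREE][9-15 ALLOC][16-27 ALLOC]
Op 4: c = malloc(9) -> c = 0; heap: [0-8 ALLOC][9-15 ALLOC][16-27 ALLOC]
Op 5: c = realloc(c, 2) -> c = 0; heap: [0-1 ALLOC][2-8 FREE][9-15 ALLOC][16-27 ALLOC]
Op 6: a = realloc(a, 1) -> a = 16; heap: [0-1 ALLOC][2-8 FREE][9-15 ALLOC][16-16 ALLOC][17-27 FREE]
Op 7: d = malloc(7) -> d = 2; heap: [0-1 ALLOC][2-8 ALLOC][9-15 ALLOC][16-16 ALLOC][17-27 FREE]
Op 8: c = realloc(c, 11) -> c = 17; heap: [0-1 FREE][2-8 ALLOC][9-15 ALLOC][16-16 ALLOC][17-27 ALLOC]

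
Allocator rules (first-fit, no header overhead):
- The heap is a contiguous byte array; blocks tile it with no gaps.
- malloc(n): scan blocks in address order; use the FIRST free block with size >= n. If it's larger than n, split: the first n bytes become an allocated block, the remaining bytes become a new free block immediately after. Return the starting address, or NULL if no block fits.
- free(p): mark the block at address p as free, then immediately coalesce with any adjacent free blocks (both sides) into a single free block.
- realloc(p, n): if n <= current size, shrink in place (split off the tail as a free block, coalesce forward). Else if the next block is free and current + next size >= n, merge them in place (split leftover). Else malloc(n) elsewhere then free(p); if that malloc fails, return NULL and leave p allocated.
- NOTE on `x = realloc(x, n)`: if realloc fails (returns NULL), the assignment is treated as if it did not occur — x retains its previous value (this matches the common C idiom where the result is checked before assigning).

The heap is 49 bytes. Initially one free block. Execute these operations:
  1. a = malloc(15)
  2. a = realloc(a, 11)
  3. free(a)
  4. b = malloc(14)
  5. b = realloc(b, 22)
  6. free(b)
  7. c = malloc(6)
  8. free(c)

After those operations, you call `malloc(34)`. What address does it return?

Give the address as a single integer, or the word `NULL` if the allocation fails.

Op 1: a = malloc(15) -> a = 0; heap: [0-14 ALLOC][15-48 FREE]
Op 2: a = realloc(a, 11) -> a = 0; heap: [0-10 ALLOC][11-48 FREE]
Op 3: free(a) -> (freed a); heap: [0-48 FREE]
Op 4: b = malloc(14) -> b = 0; heap: [0-13 ALLOC][14-48 FREE]
Op 5: b = realloc(b, 22) -> b = 0; heap: [0-21 ALLOC][22-48 FREE]
Op 6: free(b) -> (freed b); heap: [0-48 FREE]
Op 7: c = malloc(6) -> c = 0; heap: [0-5 ALLOC][6-48 FREE]
Op 8: free(c) -> (freed c); heap: [0-48 FREE]
malloc(34): first-fit scan over [0-48 FREE] -> 0

Answer: 0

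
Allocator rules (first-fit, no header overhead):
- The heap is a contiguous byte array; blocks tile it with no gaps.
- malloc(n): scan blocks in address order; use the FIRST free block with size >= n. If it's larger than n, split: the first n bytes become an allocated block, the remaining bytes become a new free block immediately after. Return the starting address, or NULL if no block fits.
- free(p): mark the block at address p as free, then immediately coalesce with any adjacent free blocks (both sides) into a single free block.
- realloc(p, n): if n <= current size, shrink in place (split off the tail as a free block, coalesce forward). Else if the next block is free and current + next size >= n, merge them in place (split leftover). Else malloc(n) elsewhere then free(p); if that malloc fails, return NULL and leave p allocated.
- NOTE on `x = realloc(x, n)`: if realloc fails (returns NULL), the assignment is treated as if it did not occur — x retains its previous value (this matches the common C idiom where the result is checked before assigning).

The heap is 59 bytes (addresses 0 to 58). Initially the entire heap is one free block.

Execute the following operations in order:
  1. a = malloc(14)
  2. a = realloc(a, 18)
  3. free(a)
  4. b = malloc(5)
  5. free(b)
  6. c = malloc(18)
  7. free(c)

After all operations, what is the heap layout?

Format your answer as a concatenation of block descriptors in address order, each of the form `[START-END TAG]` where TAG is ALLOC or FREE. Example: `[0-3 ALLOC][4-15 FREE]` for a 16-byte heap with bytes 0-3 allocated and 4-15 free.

Answer: [0-58 FREE]

Derivation:
Op 1: a = malloc(14) -> a = 0; heap: [0-13 ALLOC][14-58 FREE]
Op 2: a = realloc(a, 18) -> a = 0; heap: [0-17 ALLOC][18-58 FREE]
Op 3: free(a) -> (freed a); heap: [0-58 FREE]
Op 4: b = malloc(5) -> b = 0; heap: [0-4 ALLOC][5-58 FREE]
Op 5: free(b) -> (freed b); heap: [0-58 FREE]
Op 6: c = malloc(18) -> c = 0; heap: [0-17 ALLOC][18-58 FREE]
Op 7: free(c) -> (freed c); heap: [0-58 FREE]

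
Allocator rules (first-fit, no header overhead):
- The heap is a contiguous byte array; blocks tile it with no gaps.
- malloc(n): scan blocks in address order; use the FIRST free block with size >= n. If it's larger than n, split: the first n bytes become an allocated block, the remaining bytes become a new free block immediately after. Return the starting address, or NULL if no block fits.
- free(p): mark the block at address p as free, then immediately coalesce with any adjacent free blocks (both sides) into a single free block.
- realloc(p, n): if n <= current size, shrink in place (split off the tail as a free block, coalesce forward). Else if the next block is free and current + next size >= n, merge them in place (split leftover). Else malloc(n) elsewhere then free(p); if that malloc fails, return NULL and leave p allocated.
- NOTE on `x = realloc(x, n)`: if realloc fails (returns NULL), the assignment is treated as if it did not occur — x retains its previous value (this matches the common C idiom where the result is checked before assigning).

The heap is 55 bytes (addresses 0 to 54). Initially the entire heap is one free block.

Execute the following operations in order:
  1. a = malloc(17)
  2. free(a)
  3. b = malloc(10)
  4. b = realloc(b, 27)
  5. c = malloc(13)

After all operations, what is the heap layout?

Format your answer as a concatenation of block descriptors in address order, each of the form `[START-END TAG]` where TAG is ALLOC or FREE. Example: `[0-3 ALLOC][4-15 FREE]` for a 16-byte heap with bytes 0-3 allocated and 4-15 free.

Answer: [0-26 ALLOC][27-39 ALLOC][40-54 FREE]

Derivation:
Op 1: a = malloc(17) -> a = 0; heap: [0-16 ALLOC][17-54 FREE]
Op 2: free(a) -> (freed a); heap: [0-54 FREE]
Op 3: b = malloc(10) -> b = 0; heap: [0-9 ALLOC][10-54 FREE]
Op 4: b = realloc(b, 27) -> b = 0; heap: [0-26 ALLOC][27-54 FREE]
Op 5: c = malloc(13) -> c = 27; heap: [0-26 ALLOC][27-39 ALLOC][40-54 FREE]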